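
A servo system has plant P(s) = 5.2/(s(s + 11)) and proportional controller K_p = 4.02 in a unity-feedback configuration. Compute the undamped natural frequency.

ω_n = 4.57 rad/s

With unity feedback the closed-loop characteristic equation is s² + 11s + 4.02·5.2 = s² + 11s + 20.9 = 0.
So ω_n² = 20.9 ⇒ ω_n = 4.572 rad/s, and ζ = 11/(2ω_n) = 1.2.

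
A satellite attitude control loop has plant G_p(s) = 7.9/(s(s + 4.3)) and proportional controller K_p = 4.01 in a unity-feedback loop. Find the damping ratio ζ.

ζ = 0.382

1 + K_p·G_p(s) = 0 gives s² + 4.3s + 31.68 = 0.
Matching s² + 2ζω_n s + ω_n²: ω_n = √31.68 = 5.628 rad/s and 2ζω_n = 4.3, so ζ = 4.3/(2·5.628) = 0.382.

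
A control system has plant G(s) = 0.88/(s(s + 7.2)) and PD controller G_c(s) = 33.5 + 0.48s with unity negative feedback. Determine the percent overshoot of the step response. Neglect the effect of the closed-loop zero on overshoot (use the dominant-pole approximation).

Forward path: (33.5 + 0.48s)·0.88/(s(s+7.2)). The closed-loop characteristic equation is s² + (7.2 + 0.88·0.48)s + 0.88·33.5 = 0.
That is s² + 7.622s + 29.48 = 0, so ω_n = 5.43 rad/s and ζ = 7.622/(2·5.43) = 0.7019.
%OS = 100·exp(−πζ/√(1−ζ²)) = 4.52%.

4.52%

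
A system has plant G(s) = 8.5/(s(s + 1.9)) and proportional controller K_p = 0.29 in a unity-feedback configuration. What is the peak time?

T_p = 2.51 s

The closed-loop denominator s² + 1.9s + 2.465 gives ω_n = √2.465 = 1.57 and ζ = 1.9/(2ω_n) = 0.6051.
Damped frequency ω_d = ω_n√(1−ζ²) = 1.25 rad/s, so peak time T_p = π/ω_d = 2.51 s.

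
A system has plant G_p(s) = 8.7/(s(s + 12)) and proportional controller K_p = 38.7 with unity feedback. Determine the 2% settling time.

From 1 + K_pG_p(s) = 0: s² + 12s + 336.7 = 0 ⇒ ω_n = 18.35, ζ = 0.327.
2% settling time T_s ≈ 4/(ζω_n) = 4/6 = 0.667 s.

T_s ≈ 0.667 s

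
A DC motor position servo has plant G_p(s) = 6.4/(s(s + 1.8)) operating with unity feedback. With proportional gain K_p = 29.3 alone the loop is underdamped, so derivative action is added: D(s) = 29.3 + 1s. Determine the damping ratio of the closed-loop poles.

Forward path: (29.3 + 1s)·6.4/(s(s+1.8)). The closed-loop characteristic equation is s² + (1.8 + 6.4·1)s + 6.4·29.3 = 0.
That is s² + 8.2s + 187.5 = 0, so ω_n = 13.69 rad/s and ζ = 8.2/(2·13.69) = 0.2994.

ζ = 0.299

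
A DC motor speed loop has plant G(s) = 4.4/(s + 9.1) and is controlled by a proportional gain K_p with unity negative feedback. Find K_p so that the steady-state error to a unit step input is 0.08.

For a type-0 loop with proportional control, e_ss = 1/(1 + K_p·G(0)).
G(0) = 0.4835. Require 1/(1 + K_p·0.4835) = 0.08, so 1 + 0.4835·K_p = 12.5.
K_p = (12.5 − 1)/0.4835 = 23.8.

K_p = 23.8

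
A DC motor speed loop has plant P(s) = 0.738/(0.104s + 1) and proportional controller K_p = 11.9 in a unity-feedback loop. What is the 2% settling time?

Closed loop: T(s) = K_p·P/(1+K_p·P) = 8.782/(0.104s + 1 + 8.782), with pole at s = −(1 + 8.782)/0.104 = −94.06.
τ = 1/94.06 = 0.01063 s, so 2% settling time ≈ 4τ = 0.0425 s.

T_s ≈ 0.0425 s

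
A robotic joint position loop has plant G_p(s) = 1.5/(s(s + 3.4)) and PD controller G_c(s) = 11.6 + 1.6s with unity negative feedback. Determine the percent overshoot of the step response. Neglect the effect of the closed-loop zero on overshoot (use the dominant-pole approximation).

Forward path: (11.6 + 1.6s)·1.5/(s(s+3.4)). The closed-loop characteristic equation is s² + (3.4 + 1.5·1.6)s + 1.5·11.6 = 0.
That is s² + 5.8s + 17.4 = 0, so ω_n = 4.171 rad/s and ζ = 5.8/(2·4.171) = 0.6952.
%OS = 100·exp(−πζ/√(1−ζ²)) = 4.79%.

4.79%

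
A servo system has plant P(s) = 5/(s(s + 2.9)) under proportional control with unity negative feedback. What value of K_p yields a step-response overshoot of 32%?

K_p = 3.62

From %OS = 100·exp(−πζ/√(1−ζ²)) = 32%, ζ = −ln(0.32)/√(π²+ln²(0.32)) = 0.341.
Characteristic equation s² + 2.9s + 5K_p = 0 gives ζ = 2.9/(2√(5K_p)).
Setting ζ = 0.341: √(5K_p) = 2.9/(2·0.341) = 4.253, so K_p = 18.09/5 = 3.62.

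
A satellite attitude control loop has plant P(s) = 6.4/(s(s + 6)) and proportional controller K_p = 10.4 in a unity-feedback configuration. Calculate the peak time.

The closed-loop denominator s² + 6s + 66.56 gives ω_n = √66.56 = 8.158 and ζ = 6/(2ω_n) = 0.3677.
Damped frequency ω_d = ω_n√(1−ζ²) = 7.587 rad/s, so peak time T_p = π/ω_d = 0.414 s.

T_p = 0.414 s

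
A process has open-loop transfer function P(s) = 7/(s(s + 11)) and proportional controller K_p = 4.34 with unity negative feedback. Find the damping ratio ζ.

The closed-loop denominator is s(s+11) + 4.34·7 = s² + 11s + 30.38.
Matching s² + 2ζω_n s + ω_n²: ω_n = √30.38 = 5.512 rad/s and 2ζω_n = 11, so ζ = 11/(2·5.512) = 0.998.

ζ = 0.998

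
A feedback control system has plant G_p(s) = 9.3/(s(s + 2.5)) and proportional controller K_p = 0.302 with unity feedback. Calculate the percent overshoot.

Closed-loop characteristic equation: s² + 2.5s + 2.809 = 0, so ω_n = 1.676 rad/s and ζ = 2.5/(2·1.676) = 0.7459.
%OS = 100·exp(−πζ/√(1−ζ²)) = 100·exp(−π·0.7459/√0.4437) = 2.97%.

2.97%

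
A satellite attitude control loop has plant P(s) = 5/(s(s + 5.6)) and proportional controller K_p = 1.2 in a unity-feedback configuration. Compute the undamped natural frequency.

1 + K_p·P(s) = 0 gives s² + 5.6s + 6 = 0.
Matching s² + 2ζω_n s + ω_n²: ω_n = √6 = 2.449 rad/s and 2ζω_n = 5.6, so ζ = 5.6/(2·2.449) = 1.14.

ω_n = 2.45 rad/s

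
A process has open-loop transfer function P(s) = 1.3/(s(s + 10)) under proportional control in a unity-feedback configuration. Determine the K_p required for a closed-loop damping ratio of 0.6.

K_p = 53.4

Closed-loop characteristic equation: s² + 10s + K_p·1.3 = 0.
So ω_n = √(1.3K_p) and 2ζω_n = 10, giving ζ = 10/(2√(1.3K_p)).
Setting ζ = 0.6: √(1.3K_p) = 10/(2·0.6) = 8.333, so K_p = 69.44/1.3 = 53.4.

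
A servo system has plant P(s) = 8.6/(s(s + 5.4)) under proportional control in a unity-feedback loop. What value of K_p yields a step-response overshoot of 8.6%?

From %OS = 100·exp(−πζ/√(1−ζ²)) = 8.6%, ζ = −ln(0.086)/√(π²+ln²(0.086)) = 0.6155.
Characteristic equation s² + 5.4s + 8.6K_p = 0 gives ζ = 5.4/(2√(8.6K_p)).
Setting ζ = 0.6155: √(8.6K_p) = 5.4/(2·0.6155) = 4.387, so K_p = 19.24/8.6 = 2.24.

K_p = 2.24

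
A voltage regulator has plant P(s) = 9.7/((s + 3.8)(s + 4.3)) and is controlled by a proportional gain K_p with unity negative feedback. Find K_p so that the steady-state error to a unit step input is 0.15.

The loop is type 0, so e_ss(step) = 1/(1 + K_pos) with K_pos = K_p·P(0).
P(0) = 0.5936. Require 1/(1 + K_p·0.5936) = 0.15, so 1 + 0.5936·K_p = 6.667.
K_p = (6.667 − 1)/0.5936 = 9.55.

K_p = 9.55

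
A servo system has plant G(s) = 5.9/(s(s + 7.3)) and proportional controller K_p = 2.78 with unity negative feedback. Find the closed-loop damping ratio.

ζ = 0.901

1 + K_p·G(s) = 0 gives s² + 7.3s + 16.4 = 0.
Matching s² + 2ζω_n s + ω_n²: ω_n = √16.4 = 4.05 rad/s and 2ζω_n = 7.3, so ζ = 7.3/(2·4.05) = 0.901.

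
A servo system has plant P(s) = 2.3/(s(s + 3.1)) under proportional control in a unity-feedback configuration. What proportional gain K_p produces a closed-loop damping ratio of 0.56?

K_p = 3.33

Closed-loop characteristic equation: s² + 3.1s + K_p·2.3 = 0.
So ω_n = √(2.3K_p) and 2ζω_n = 3.1, giving ζ = 3.1/(2√(2.3K_p)).
Setting ζ = 0.56: √(2.3K_p) = 3.1/(2·0.56) = 2.768, so K_p = 7.661/2.3 = 3.33.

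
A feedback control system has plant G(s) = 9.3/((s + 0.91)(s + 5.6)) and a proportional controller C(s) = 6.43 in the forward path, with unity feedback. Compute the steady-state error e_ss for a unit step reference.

0.0785

The loop is type 0. Static position error constant K_pos = C(0)·G(0) = 6.43·1.825 = 11.73.
Steady-state error to a unit step: e_ss = 1/(1+K_pos) = 1/12.73 = 0.0785.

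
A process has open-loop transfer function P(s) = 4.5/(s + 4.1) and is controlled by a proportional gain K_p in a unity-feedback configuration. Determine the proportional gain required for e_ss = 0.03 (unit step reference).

K_p = 29.5

For a type-0 loop with proportional control, e_ss = 1/(1 + K_p·P(0)).
P(0) = 1.098. Require 1/(1 + K_p·1.098) = 0.03, so 1 + 1.098·K_p = 33.33.
K_p = (33.33 − 1)/1.098 = 29.5.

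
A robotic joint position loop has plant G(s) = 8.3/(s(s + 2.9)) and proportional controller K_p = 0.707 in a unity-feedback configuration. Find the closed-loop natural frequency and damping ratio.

With unity feedback the closed-loop characteristic equation is s² + 2.9s + 0.707·8.3 = s² + 2.9s + 5.868 = 0.
So ω_n² = 5.868 ⇒ ω_n = 2.422 rad/s, and ζ = 2.9/(2ω_n) = 0.599.

ω_n = 2.42 rad/s, ζ = 0.599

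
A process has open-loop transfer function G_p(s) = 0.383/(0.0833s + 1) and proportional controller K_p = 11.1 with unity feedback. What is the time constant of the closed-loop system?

Closed loop: T(s) = K_p·G_p/(1+K_p·G_p) = 4.251/(0.0833s + 1 + 4.251), with pole at s = −(1 + 4.251)/0.0833 = −63.04.
Closed-loop time constant τ = 1/63.04 = 0.0159 s.

τ = 0.0159 s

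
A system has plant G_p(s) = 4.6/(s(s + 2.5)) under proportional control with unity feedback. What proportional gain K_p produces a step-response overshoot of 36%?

K_p = 3.55

From %OS = 100·exp(−πζ/√(1−ζ²)) = 36%, ζ = −ln(0.36)/√(π²+ln²(0.36)) = 0.3093.
Characteristic equation s² + 2.5s + 4.6K_p = 0 gives ζ = 2.5/(2√(4.6K_p)).
Setting ζ = 0.3093: √(4.6K_p) = 2.5/(2·0.3093) = 4.042, so K_p = 16.34/4.6 = 3.55.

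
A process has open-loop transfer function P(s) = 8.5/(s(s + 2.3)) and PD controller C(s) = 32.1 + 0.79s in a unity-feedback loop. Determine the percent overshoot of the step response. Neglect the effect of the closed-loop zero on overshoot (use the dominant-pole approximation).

Forward path: (32.1 + 0.79s)·8.5/(s(s+2.3)). The closed-loop characteristic equation is s² + (2.3 + 8.5·0.79)s + 8.5·32.1 = 0.
That is s² + 9.015s + 272.9 = 0, so ω_n = 16.52 rad/s and ζ = 9.015/(2·16.52) = 0.2729.
%OS = 100·exp(−πζ/√(1−ζ²)) = 41%.

41%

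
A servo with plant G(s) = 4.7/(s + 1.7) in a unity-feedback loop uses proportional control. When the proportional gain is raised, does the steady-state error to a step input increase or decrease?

The position error constant K_pos = K_p·G(0) grows with K_p, and e_ss = 1/(1+K_pos) falls.

decrease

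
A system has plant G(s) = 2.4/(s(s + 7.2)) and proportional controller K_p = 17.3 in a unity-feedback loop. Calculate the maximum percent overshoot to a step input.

12%

From 1 + K_pG(s) = 0: s² + 7.2s + 41.52 = 0 ⇒ ω_n = 6.444, ζ = 0.5587.
%OS = 100·exp(−πζ/√(1−ζ²)) = 100·exp(−π·0.5587/√0.6879) = 12%.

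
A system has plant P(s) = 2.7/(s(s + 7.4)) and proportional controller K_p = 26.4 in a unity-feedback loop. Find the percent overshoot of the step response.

From 1 + K_pP(s) = 0: s² + 7.4s + 71.28 = 0 ⇒ ω_n = 8.443, ζ = 0.4382.
%OS = 100·exp(−πζ/√(1−ζ²)) = 100·exp(−π·0.4382/√0.8079) = 21.6%.

21.6%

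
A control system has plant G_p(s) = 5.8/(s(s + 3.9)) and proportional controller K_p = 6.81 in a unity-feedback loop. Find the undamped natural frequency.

ω_n = 6.28 rad/s

With unity feedback the closed-loop characteristic equation is s² + 3.9s + 6.81·5.8 = s² + 3.9s + 39.5 = 0.
Matching s² + 2ζω_n s + ω_n²: ω_n = √39.5 = 6.285 rad/s and 2ζω_n = 3.9, so ζ = 3.9/(2·6.285) = 0.31.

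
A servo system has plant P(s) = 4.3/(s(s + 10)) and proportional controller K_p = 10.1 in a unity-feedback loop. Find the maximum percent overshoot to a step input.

2.58%

Closed-loop characteristic equation: s² + 10s + 43.43 = 0, so ω_n = 6.59 rad/s and ζ = 10/(2·6.59) = 0.7587.
%OS = 100·exp(−πζ/√(1−ζ²)) = 100·exp(−π·0.7587/√0.4244) = 2.58%.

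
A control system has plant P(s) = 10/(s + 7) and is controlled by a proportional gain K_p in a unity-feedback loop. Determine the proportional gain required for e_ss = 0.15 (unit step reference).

K_p = 3.97

For a type-0 loop with proportional control, e_ss = 1/(1 + K_p·P(0)).
P(0) = 1.429. Require 1/(1 + K_p·1.429) = 0.15, so 1 + 1.429·K_p = 6.667.
K_p = (6.667 − 1)/1.429 = 3.97.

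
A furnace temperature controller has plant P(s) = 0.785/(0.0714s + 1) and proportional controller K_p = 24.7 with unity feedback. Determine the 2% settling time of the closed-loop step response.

T_s ≈ 0.014 s

Closed loop: T(s) = K_p·P/(1+K_p·P) = 19.39/(0.0714s + 1 + 19.39), with pole at s = −(1 + 19.39)/0.0714 = −285.6.
τ = 1/285.6 = 0.003502 s, so 2% settling time ≈ 4τ = 0.014 s.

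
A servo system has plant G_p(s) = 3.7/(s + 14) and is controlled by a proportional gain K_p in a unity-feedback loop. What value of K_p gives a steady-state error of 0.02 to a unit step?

K_p = 185

For a type-0 loop with proportional control, e_ss = 1/(1 + K_p·G_p(0)).
G_p(0) = 0.2643. Require 1/(1 + K_p·0.2643) = 0.02, so 1 + 0.2643·K_p = 50.
K_p = (50 − 1)/0.2643 = 185.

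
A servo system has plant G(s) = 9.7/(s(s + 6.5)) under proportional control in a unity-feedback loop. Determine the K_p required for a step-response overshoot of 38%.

K_p = 12.6

From %OS = 100·exp(−πζ/√(1−ζ²)) = 38%, ζ = −ln(0.38)/√(π²+ln²(0.38)) = 0.2943.
Characteristic equation s² + 6.5s + 9.7K_p = 0 gives ζ = 6.5/(2√(9.7K_p)).
Setting ζ = 0.2943: √(9.7K_p) = 6.5/(2·0.2943) = 11.04, so K_p = 121.9/9.7 = 12.6.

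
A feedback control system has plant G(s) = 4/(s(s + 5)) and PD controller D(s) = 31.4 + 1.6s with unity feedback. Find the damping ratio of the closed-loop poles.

Forward path: (31.4 + 1.6s)·4/(s(s+5)). The closed-loop characteristic equation is s² + (5 + 4·1.6)s + 4·31.4 = 0.
That is s² + 11.4s + 125.6 = 0, so ω_n = 11.21 rad/s and ζ = 11.4/(2·11.21) = 0.5086.

ζ = 0.509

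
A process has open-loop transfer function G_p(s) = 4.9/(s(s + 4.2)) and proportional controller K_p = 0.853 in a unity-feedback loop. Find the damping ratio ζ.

ζ = 1.03

The closed-loop denominator is s(s+4.2) + 0.853·4.9 = s² + 4.2s + 4.18.
Matching s² + 2ζω_n s + ω_n²: ω_n = √4.18 = 2.044 rad/s and 2ζω_n = 4.2, so ζ = 4.2/(2·2.044) = 1.03.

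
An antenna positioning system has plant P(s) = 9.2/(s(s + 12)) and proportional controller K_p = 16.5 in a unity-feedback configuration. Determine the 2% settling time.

T_s ≈ 0.667 s

The closed-loop denominator s² + 12s + 151.8 gives ω_n = √151.8 = 12.32 and ζ = 12/(2ω_n) = 0.487.
2% settling time T_s ≈ 4/(ζω_n) = 4/6 = 0.667 s.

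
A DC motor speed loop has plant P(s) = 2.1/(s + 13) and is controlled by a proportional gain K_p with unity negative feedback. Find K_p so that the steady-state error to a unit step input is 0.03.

K_p = 200

The loop is type 0, so e_ss(step) = 1/(1 + K_pos) with K_pos = K_p·P(0).
P(0) = 0.1615. Require 1/(1 + K_p·0.1615) = 0.03, so 1 + 0.1615·K_p = 33.33.
K_p = (33.33 − 1)/0.1615 = 200.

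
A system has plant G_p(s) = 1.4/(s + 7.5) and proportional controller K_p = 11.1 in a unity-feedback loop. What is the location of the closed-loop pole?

s = -23.04

Closed-loop transfer function: T(s) = K_p·G_p(s)/(1 + K_p·G_p(s)) = 15.54/(s + 7.5 + 15.54) = 15.54/(s + 23.04).
The closed-loop pole is at s = −23.04.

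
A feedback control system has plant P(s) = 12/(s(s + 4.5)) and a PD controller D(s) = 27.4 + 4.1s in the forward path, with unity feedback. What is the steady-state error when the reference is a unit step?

The open loop D(s)P(s) has a pole at the origin (type 1), so the static position error constant is infinite and e_ss = 1/(1+∞) = 0.

0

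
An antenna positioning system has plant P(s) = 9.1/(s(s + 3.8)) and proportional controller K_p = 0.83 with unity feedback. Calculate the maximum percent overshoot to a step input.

The closed-loop denominator s² + 3.8s + 7.553 gives ω_n = √7.553 = 2.748 and ζ = 3.8/(2ω_n) = 0.6913.
%OS = 100·exp(−πζ/√(1−ζ²)) = 100·exp(−π·0.6913/√0.522) = 4.95%.

4.95%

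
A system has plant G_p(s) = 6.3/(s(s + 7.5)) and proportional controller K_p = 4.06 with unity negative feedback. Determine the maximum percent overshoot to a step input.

The closed-loop denominator s² + 7.5s + 25.58 gives ω_n = √25.58 = 5.057 and ζ = 7.5/(2ω_n) = 0.7415.
%OS = 100·exp(−πζ/√(1−ζ²)) = 100·exp(−π·0.7415/√0.4502) = 3.11%.

3.11%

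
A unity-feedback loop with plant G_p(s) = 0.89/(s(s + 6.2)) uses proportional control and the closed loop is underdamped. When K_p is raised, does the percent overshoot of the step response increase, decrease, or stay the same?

ζ = 6.2/(2√(0.89K_p)) decreases as K_p grows; lower damping means more overshoot.

increase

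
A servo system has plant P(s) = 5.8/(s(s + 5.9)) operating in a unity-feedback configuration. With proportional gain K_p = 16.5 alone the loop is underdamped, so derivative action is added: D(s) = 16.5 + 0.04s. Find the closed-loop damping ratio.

ζ = 0.313

Forward path: (16.5 + 0.04s)·5.8/(s(s+5.9)). The closed-loop characteristic equation is s² + (5.9 + 5.8·0.04)s + 5.8·16.5 = 0.
That is s² + 6.132s + 95.7 = 0, so ω_n = 9.783 rad/s and ζ = 6.132/(2·9.783) = 0.3134.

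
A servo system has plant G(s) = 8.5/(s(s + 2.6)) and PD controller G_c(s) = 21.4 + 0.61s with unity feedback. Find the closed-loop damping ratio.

ζ = 0.289

Forward path: (21.4 + 0.61s)·8.5/(s(s+2.6)). The closed-loop characteristic equation is s² + (2.6 + 8.5·0.61)s + 8.5·21.4 = 0.
That is s² + 7.785s + 181.9 = 0, so ω_n = 13.49 rad/s and ζ = 7.785/(2·13.49) = 0.2886.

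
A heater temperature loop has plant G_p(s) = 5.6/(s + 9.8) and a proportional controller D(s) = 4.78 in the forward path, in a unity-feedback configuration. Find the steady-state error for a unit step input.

0.268

The loop is type 0. Static position error constant K_pos = D(0)·G_p(0) = 4.78·0.5714 = 2.731.
Steady-state error to a unit step: e_ss = 1/(1+K_pos) = 1/3.731 = 0.268.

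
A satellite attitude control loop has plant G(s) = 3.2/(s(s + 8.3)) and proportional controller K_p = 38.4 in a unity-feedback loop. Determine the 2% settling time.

T_s ≈ 0.964 s

Closed-loop characteristic equation: s² + 8.3s + 122.9 = 0, so ω_n = 11.09 rad/s and ζ = 8.3/(2·11.09) = 0.3744.
2% settling time T_s ≈ 4/(ζω_n) = 4/4.15 = 0.964 s.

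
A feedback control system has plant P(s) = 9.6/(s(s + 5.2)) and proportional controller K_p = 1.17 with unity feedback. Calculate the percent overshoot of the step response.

The closed-loop denominator s² + 5.2s + 11.23 gives ω_n = √11.23 = 3.351 and ζ = 5.2/(2ω_n) = 0.7758.
%OS = 100·exp(−πζ/√(1−ζ²)) = 100·exp(−π·0.7758/√0.3981) = 2.1%.

2.1%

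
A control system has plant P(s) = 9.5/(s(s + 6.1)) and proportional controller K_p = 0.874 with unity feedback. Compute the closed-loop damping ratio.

The closed-loop denominator is s(s+6.1) + 0.874·9.5 = s² + 6.1s + 8.303.
So ω_n² = 8.303 ⇒ ω_n = 2.881 rad/s, and ζ = 6.1/(2ω_n) = 1.06.

ζ = 1.06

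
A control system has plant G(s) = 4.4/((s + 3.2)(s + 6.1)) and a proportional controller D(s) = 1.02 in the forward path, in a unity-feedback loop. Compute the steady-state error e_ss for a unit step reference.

0.813

The loop is type 0. Static position error constant K_pos = D(0)·G(0) = 1.02·0.2254 = 0.2299.
Steady-state error to a unit step: e_ss = 1/(1+K_pos) = 1/1.23 = 0.813.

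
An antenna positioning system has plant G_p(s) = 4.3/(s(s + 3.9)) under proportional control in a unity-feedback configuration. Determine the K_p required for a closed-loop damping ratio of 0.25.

K_p = 14.1

Closed-loop characteristic equation: s² + 3.9s + K_p·4.3 = 0.
So ω_n = √(4.3K_p) and 2ζω_n = 3.9, giving ζ = 3.9/(2√(4.3K_p)).
Setting ζ = 0.25: √(4.3K_p) = 3.9/(2·0.25) = 7.8, so K_p = 60.84/4.3 = 14.1.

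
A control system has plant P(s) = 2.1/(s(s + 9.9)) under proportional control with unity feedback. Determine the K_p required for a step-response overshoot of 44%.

From %OS = 100·exp(−πζ/√(1−ζ²)) = 44%, ζ = −ln(0.44)/√(π²+ln²(0.44)) = 0.2528.
Characteristic equation s² + 9.9s + 2.1K_p = 0 gives ζ = 9.9/(2√(2.1K_p)).
Setting ζ = 0.2528: √(2.1K_p) = 9.9/(2·0.2528) = 19.58, so K_p = 383.3/2.1 = 183.

K_p = 183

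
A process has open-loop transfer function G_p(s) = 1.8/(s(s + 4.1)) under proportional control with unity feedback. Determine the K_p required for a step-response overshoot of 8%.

From %OS = 100·exp(−πζ/√(1−ζ²)) = 8%, ζ = −ln(0.08)/√(π²+ln²(0.08)) = 0.6266.
Characteristic equation s² + 4.1s + 1.8K_p = 0 gives ζ = 4.1/(2√(1.8K_p)).
Setting ζ = 0.6266: √(1.8K_p) = 4.1/(2·0.6266) = 3.272, so K_p = 10.7/1.8 = 5.95.

K_p = 5.95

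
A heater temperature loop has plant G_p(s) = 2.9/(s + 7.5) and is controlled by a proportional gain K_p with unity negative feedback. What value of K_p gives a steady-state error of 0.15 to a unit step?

K_p = 14.7

The loop is type 0, so e_ss(step) = 1/(1 + K_pos) with K_pos = K_p·G_p(0).
G_p(0) = 0.3867. Require 1/(1 + K_p·0.3867) = 0.15, so 1 + 0.3867·K_p = 6.667.
K_p = (6.667 − 1)/0.3867 = 14.7.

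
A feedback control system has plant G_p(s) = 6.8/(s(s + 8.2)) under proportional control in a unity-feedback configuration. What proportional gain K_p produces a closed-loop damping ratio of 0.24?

Closed-loop characteristic equation: s² + 8.2s + K_p·6.8 = 0.
So ω_n = √(6.8K_p) and 2ζω_n = 8.2, giving ζ = 8.2/(2√(6.8K_p)).
Setting ζ = 0.24: √(6.8K_p) = 8.2/(2·0.24) = 17.08, so K_p = 291.8/6.8 = 42.9.

K_p = 42.9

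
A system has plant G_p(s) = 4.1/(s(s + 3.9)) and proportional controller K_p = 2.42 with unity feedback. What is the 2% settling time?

The closed-loop denominator s² + 3.9s + 9.922 gives ω_n = √9.922 = 3.15 and ζ = 3.9/(2ω_n) = 0.6191.
2% settling time T_s ≈ 4/(ζω_n) = 4/1.95 = 2.05 s.

T_s ≈ 2.05 s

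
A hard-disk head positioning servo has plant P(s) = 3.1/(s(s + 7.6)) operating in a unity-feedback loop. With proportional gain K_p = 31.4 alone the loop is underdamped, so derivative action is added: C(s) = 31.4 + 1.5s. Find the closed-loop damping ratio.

Forward path: (31.4 + 1.5s)·3.1/(s(s+7.6)). The closed-loop characteristic equation is s² + (7.6 + 3.1·1.5)s + 3.1·31.4 = 0.
That is s² + 12.25s + 97.34 = 0, so ω_n = 9.866 rad/s and ζ = 12.25/(2·9.866) = 0.6208.

ζ = 0.621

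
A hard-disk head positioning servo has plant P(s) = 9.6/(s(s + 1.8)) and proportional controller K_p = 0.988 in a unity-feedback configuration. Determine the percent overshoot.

38.3%

Closed-loop characteristic equation: s² + 1.8s + 9.485 = 0, so ω_n = 3.08 rad/s and ζ = 1.8/(2·3.08) = 0.2922.
%OS = 100·exp(−πζ/√(1−ζ²)) = 100·exp(−π·0.2922/√0.9146) = 38.3%.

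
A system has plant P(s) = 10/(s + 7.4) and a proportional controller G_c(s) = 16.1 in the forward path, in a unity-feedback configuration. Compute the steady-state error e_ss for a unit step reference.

The loop is type 0. Static position error constant K_pos = G_c(0)·P(0) = 16.1·1.351 = 21.76.
Steady-state error to a unit step: e_ss = 1/(1+K_pos) = 1/22.76 = 0.0439.

0.0439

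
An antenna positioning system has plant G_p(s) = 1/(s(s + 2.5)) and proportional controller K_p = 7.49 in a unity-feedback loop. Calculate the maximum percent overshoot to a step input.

19.9%

The closed-loop denominator s² + 2.5s + 7.49 gives ω_n = √7.49 = 2.737 and ζ = 2.5/(2ω_n) = 0.4567.
%OS = 100·exp(−πζ/√(1−ζ²)) = 100·exp(−π·0.4567/√0.7914) = 19.9%.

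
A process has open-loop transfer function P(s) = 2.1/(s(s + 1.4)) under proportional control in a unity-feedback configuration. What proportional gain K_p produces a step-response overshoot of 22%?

K_p = 1.24

From %OS = 100·exp(−πζ/√(1−ζ²)) = 22%, ζ = −ln(0.22)/√(π²+ln²(0.22)) = 0.4342.
Characteristic equation s² + 1.4s + 2.1K_p = 0 gives ζ = 1.4/(2√(2.1K_p)).
Setting ζ = 0.4342: √(2.1K_p) = 1.4/(2·0.4342) = 1.612, so K_p = 2.599/2.1 = 1.24.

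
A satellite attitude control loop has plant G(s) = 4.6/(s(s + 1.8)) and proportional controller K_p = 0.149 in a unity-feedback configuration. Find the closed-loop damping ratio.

ζ = 1.09

With unity feedback the closed-loop characteristic equation is s² + 1.8s + 0.149·4.6 = s² + 1.8s + 0.6854 = 0.
Matching s² + 2ζω_n s + ω_n²: ω_n = √0.6854 = 0.8279 rad/s and 2ζω_n = 1.8, so ζ = 1.8/(2·0.8279) = 1.09.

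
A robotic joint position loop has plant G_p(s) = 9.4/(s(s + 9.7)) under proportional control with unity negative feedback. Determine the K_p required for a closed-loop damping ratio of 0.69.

K_p = 5.26

Closed-loop characteristic equation: s² + 9.7s + K_p·9.4 = 0.
So ω_n = √(9.4K_p) and 2ζω_n = 9.7, giving ζ = 9.7/(2√(9.4K_p)).
Setting ζ = 0.69: √(9.4K_p) = 9.7/(2·0.69) = 7.029, so K_p = 49.41/9.4 = 5.26.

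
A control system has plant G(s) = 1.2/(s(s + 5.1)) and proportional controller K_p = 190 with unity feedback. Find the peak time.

T_p = 0.211 s

From 1 + K_pG(s) = 0: s² + 5.1s + 228 = 0 ⇒ ω_n = 15.1, ζ = 0.1689.
Damped frequency ω_d = ω_n√(1−ζ²) = 14.88 rad/s, so peak time T_p = π/ω_d = 0.211 s.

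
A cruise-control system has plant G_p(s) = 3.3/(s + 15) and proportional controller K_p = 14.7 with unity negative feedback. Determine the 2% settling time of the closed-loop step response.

T_s ≈ 0.063 s

Closed-loop transfer function: T(s) = K_p·G_p(s)/(1 + K_p·G_p(s)) = 48.51/(s + 15 + 48.51) = 48.51/(s + 63.51).
Time constant τ = 1/63.51 = 0.01575 s, so the 2% settling time is about 4τ = 0.063 s.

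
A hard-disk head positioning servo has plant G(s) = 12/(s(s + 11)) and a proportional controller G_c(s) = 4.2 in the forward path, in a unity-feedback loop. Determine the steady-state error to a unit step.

The open loop G_c(s)G(s) has a pole at the origin (type 1), so the static position error constant is infinite and e_ss = 1/(1+∞) = 0.

0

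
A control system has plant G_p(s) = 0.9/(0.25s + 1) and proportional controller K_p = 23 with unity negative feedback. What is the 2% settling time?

T_s ≈ 0.0461 s

Closed loop: T(s) = K_p·G_p/(1+K_p·G_p) = 20.7/(0.25s + 1 + 20.7), with pole at s = −(1 + 20.7)/0.25 = −86.8.
τ = 1/86.8 = 0.01152 s, so 2% settling time ≈ 4τ = 0.0461 s.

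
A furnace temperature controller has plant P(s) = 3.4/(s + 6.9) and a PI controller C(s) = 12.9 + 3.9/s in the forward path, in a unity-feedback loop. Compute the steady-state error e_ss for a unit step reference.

The open loop C(s)P(s) has a pole at the origin (type 1), so the static position error constant is infinite and e_ss = 1/(1+∞) = 0.

0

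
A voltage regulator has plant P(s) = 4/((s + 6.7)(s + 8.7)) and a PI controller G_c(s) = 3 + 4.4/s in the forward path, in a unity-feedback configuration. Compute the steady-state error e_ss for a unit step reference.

0

The open loop G_c(s)P(s) has a pole at the origin (type 1), so the static position error constant is infinite and e_ss = 1/(1+∞) = 0.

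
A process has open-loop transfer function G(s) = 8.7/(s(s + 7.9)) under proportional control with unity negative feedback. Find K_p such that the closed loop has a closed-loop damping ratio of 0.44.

Closed-loop characteristic equation: s² + 7.9s + K_p·8.7 = 0.
So ω_n = √(8.7K_p) and 2ζω_n = 7.9, giving ζ = 7.9/(2√(8.7K_p)).
Setting ζ = 0.44: √(8.7K_p) = 7.9/(2·0.44) = 8.977, so K_p = 80.59/8.7 = 9.26.

K_p = 9.26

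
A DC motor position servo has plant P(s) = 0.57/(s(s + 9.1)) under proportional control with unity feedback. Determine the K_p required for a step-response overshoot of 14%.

From %OS = 100·exp(−πζ/√(1−ζ²)) = 14%, ζ = −ln(0.14)/√(π²+ln²(0.14)) = 0.5305.
Characteristic equation s² + 9.1s + 0.57K_p = 0 gives ζ = 9.1/(2√(0.57K_p)).
Setting ζ = 0.5305: √(0.57K_p) = 9.1/(2·0.5305) = 8.577, so K_p = 73.56/0.57 = 129.

K_p = 129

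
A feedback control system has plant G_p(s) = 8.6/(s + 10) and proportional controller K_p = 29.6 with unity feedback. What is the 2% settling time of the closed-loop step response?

Closed-loop transfer function: T(s) = K_p·G_p(s)/(1 + K_p·G_p(s)) = 254.6/(s + 10 + 254.6) = 254.6/(s + 264.6).
Time constant τ = 1/264.6 = 0.00378 s, so the 2% settling time is about 4τ = 0.0151 s.

T_s ≈ 0.0151 s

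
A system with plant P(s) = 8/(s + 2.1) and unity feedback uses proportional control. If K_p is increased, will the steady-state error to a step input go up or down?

e_ss = 1/(1 + K_p·P(0)); a larger K_p raises the denominator, so e_ss decreases.

decrease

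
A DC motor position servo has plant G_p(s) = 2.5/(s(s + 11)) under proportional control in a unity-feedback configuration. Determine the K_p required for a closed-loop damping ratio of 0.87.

K_p = 16

Closed-loop characteristic equation: s² + 11s + K_p·2.5 = 0.
So ω_n = √(2.5K_p) and 2ζω_n = 11, giving ζ = 11/(2√(2.5K_p)).
Setting ζ = 0.87: √(2.5K_p) = 11/(2·0.87) = 6.322, so K_p = 39.97/2.5 = 16.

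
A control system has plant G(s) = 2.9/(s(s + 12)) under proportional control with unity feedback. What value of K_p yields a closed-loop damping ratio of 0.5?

Closed-loop characteristic equation: s² + 12s + K_p·2.9 = 0.
So ω_n = √(2.9K_p) and 2ζω_n = 12, giving ζ = 12/(2√(2.9K_p)).
Setting ζ = 0.5: √(2.9K_p) = 12/(2·0.5) = 12, so K_p = 144/2.9 = 49.7.

K_p = 49.7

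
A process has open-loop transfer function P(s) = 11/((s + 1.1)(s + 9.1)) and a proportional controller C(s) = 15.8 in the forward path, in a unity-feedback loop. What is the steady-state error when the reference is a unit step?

0.0545

The loop is type 0. Static position error constant K_pos = C(0)·P(0) = 15.8·1.099 = 17.36.
Steady-state error to a unit step: e_ss = 1/(1+K_pos) = 1/18.36 = 0.0545.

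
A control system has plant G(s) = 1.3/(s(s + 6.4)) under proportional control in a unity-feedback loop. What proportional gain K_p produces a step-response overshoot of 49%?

From %OS = 100·exp(−πζ/√(1−ζ²)) = 49%, ζ = −ln(0.49)/√(π²+ln²(0.49)) = 0.2214.
Characteristic equation s² + 6.4s + 1.3K_p = 0 gives ζ = 6.4/(2√(1.3K_p)).
Setting ζ = 0.2214: √(1.3K_p) = 6.4/(2·0.2214) = 14.45, so K_p = 208.8/1.3 = 161.

K_p = 161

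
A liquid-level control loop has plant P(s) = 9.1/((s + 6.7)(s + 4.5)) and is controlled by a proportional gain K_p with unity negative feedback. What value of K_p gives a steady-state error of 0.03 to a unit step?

The loop is type 0, so e_ss(step) = 1/(1 + K_pos) with K_pos = K_p·P(0).
P(0) = 0.3018. Require 1/(1 + K_p·0.3018) = 0.03, so 1 + 0.3018·K_p = 33.33.
K_p = (33.33 − 1)/0.3018 = 107.

K_p = 107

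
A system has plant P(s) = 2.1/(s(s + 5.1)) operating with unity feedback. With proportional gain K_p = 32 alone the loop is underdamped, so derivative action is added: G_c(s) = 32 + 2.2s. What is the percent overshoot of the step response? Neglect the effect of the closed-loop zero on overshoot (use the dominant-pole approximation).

Forward path: (32 + 2.2s)·2.1/(s(s+5.1)). The closed-loop characteristic equation is s² + (5.1 + 2.1·2.2)s + 2.1·32 = 0.
That is s² + 9.72s + 67.2 = 0, so ω_n = 8.198 rad/s and ζ = 9.72/(2·8.198) = 0.5929.
%OS = 100·exp(−πζ/√(1−ζ²)) = 9.9%.

9.9%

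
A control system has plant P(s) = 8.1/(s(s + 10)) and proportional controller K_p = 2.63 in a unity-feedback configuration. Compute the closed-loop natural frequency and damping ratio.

ω_n = 4.62 rad/s, ζ = 1.08

The closed-loop denominator is s(s+10) + 2.63·8.1 = s² + 10s + 21.3.
So ω_n² = 21.3 ⇒ ω_n = 4.616 rad/s, and ζ = 10/(2ω_n) = 1.08.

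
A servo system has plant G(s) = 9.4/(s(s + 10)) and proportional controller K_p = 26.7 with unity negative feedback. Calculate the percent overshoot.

35.2%

From 1 + K_pG(s) = 0: s² + 10s + 251 = 0 ⇒ ω_n = 15.84, ζ = 0.3156.
%OS = 100·exp(−πζ/√(1−ζ²)) = 100·exp(−π·0.3156/√0.9004) = 35.2%.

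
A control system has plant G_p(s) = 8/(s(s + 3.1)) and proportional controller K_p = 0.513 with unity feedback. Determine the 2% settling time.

T_s ≈ 2.58 s

Closed-loop characteristic equation: s² + 3.1s + 4.104 = 0, so ω_n = 2.026 rad/s and ζ = 3.1/(2·2.026) = 0.7651.
2% settling time T_s ≈ 4/(ζω_n) = 4/1.55 = 2.58 s.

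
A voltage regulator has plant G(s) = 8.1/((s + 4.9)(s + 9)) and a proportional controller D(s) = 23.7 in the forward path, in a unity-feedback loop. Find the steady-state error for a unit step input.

0.187

The loop is type 0. Static position error constant K_pos = D(0)·G(0) = 23.7·0.1837 = 4.353.
Steady-state error to a unit step: e_ss = 1/(1+K_pos) = 1/5.353 = 0.187.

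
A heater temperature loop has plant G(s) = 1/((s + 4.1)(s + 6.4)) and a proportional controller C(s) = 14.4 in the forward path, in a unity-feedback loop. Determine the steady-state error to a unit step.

The loop is type 0. Static position error constant K_pos = C(0)·G(0) = 14.4·0.03811 = 0.5488.
Steady-state error to a unit step: e_ss = 1/(1+K_pos) = 1/1.549 = 0.646.

0.646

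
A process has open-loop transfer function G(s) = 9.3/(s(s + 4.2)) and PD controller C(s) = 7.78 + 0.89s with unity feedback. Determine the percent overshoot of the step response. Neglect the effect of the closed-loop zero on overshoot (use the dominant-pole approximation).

3.37%

Forward path: (7.78 + 0.89s)·9.3/(s(s+4.2)). The closed-loop characteristic equation is s² + (4.2 + 9.3·0.89)s + 9.3·7.78 = 0.
That is s² + 12.48s + 72.35 = 0, so ω_n = 8.506 rad/s and ζ = 12.48/(2·8.506) = 0.7334.
%OS = 100·exp(−πζ/√(1−ζ²)) = 3.37%.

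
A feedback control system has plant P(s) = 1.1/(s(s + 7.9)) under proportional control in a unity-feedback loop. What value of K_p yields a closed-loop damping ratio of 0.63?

K_p = 35.7

Closed-loop characteristic equation: s² + 7.9s + K_p·1.1 = 0.
So ω_n = √(1.1K_p) and 2ζω_n = 7.9, giving ζ = 7.9/(2√(1.1K_p)).
Setting ζ = 0.63: √(1.1K_p) = 7.9/(2·0.63) = 6.27, so K_p = 39.31/1.1 = 35.7.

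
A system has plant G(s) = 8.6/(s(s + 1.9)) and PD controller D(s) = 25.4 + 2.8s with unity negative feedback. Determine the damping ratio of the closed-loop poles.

Forward path: (25.4 + 2.8s)·8.6/(s(s+1.9)). The closed-loop characteristic equation is s² + (1.9 + 8.6·2.8)s + 8.6·25.4 = 0.
That is s² + 25.98s + 218.4 = 0, so ω_n = 14.78 rad/s and ζ = 25.98/(2·14.78) = 0.8789.

ζ = 0.879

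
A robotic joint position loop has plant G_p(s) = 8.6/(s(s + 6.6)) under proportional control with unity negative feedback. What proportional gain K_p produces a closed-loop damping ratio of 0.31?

K_p = 13.2

Closed-loop characteristic equation: s² + 6.6s + K_p·8.6 = 0.
So ω_n = √(8.6K_p) and 2ζω_n = 6.6, giving ζ = 6.6/(2√(8.6K_p)).
Setting ζ = 0.31: √(8.6K_p) = 6.6/(2·0.31) = 10.65, so K_p = 113.3/8.6 = 13.2.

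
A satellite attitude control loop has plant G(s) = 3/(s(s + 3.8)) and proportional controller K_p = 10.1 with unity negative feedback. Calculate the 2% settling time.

Closed-loop characteristic equation: s² + 3.8s + 30.3 = 0, so ω_n = 5.505 rad/s and ζ = 3.8/(2·5.505) = 0.3452.
2% settling time T_s ≈ 4/(ζω_n) = 4/1.9 = 2.11 s.

T_s ≈ 2.11 s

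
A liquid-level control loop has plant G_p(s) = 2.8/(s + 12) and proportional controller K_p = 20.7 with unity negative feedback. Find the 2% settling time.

Closed-loop transfer function: T(s) = K_p·G_p(s)/(1 + K_p·G_p(s)) = 57.96/(s + 12 + 57.96) = 57.96/(s + 69.96).
Time constant τ = 1/69.96 = 0.01429 s, so the 2% settling time is about 4τ = 0.0572 s.

T_s ≈ 0.0572 s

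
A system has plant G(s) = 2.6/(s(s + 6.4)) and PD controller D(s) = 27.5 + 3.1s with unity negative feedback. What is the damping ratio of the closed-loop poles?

ζ = 0.855

Forward path: (27.5 + 3.1s)·2.6/(s(s+6.4)). The closed-loop characteristic equation is s² + (6.4 + 2.6·3.1)s + 2.6·27.5 = 0.
That is s² + 14.46s + 71.5 = 0, so ω_n = 8.456 rad/s and ζ = 14.46/(2·8.456) = 0.855.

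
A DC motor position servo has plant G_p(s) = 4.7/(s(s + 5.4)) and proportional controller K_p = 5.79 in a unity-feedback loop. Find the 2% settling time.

T_s ≈ 1.48 s

From 1 + K_pG_p(s) = 0: s² + 5.4s + 27.21 = 0 ⇒ ω_n = 5.217, ζ = 0.5176.
2% settling time T_s ≈ 4/(ζω_n) = 4/2.7 = 1.48 s.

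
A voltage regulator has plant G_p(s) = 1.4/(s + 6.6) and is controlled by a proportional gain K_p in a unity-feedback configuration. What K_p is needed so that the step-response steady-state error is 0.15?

K_p = 26.7

For a type-0 loop with proportional control, e_ss = 1/(1 + K_p·G_p(0)).
G_p(0) = 0.2121. Require 1/(1 + K_p·0.2121) = 0.15, so 1 + 0.2121·K_p = 6.667.
K_p = (6.667 − 1)/0.2121 = 26.7.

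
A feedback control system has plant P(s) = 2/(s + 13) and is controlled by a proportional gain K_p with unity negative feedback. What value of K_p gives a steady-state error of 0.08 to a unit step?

The loop is type 0, so e_ss(step) = 1/(1 + K_pos) with K_pos = K_p·P(0).
P(0) = 0.1538. Require 1/(1 + K_p·0.1538) = 0.08, so 1 + 0.1538·K_p = 12.5.
K_p = (12.5 − 1)/0.1538 = 74.8.

K_p = 74.8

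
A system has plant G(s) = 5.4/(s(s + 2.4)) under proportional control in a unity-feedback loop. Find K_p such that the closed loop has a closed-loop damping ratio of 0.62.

K_p = 0.694

Closed-loop characteristic equation: s² + 2.4s + K_p·5.4 = 0.
So ω_n = √(5.4K_p) and 2ζω_n = 2.4, giving ζ = 2.4/(2√(5.4K_p)).
Setting ζ = 0.62: √(5.4K_p) = 2.4/(2·0.62) = 1.935, so K_p = 3.746/5.4 = 0.694.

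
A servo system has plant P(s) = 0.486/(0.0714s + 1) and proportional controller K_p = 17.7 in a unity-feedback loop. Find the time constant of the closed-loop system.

τ = 0.00744 s

Closed loop: T(s) = K_p·P/(1+K_p·P) = 8.602/(0.0714s + 1 + 8.602), with pole at s = −(1 + 8.602)/0.0714 = −134.5.
Closed-loop time constant τ = 1/134.5 = 0.00744 s.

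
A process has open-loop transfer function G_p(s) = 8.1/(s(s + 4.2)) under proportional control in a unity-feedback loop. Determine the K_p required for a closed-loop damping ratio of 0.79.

Closed-loop characteristic equation: s² + 4.2s + K_p·8.1 = 0.
So ω_n = √(8.1K_p) and 2ζω_n = 4.2, giving ζ = 4.2/(2√(8.1K_p)).
Setting ζ = 0.79: √(8.1K_p) = 4.2/(2·0.79) = 2.658, so K_p = 7.066/8.1 = 0.872.

K_p = 0.872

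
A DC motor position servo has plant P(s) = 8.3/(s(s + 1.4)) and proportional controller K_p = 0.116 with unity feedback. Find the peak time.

T_p = 4.57 s

Closed-loop characteristic equation: s² + 1.4s + 0.9628 = 0, so ω_n = 0.9812 rad/s and ζ = 1.4/(2·0.9812) = 0.7134.
Damped frequency ω_d = ω_n√(1−ζ²) = 0.6876 rad/s, so peak time T_p = π/ω_d = 4.57 s.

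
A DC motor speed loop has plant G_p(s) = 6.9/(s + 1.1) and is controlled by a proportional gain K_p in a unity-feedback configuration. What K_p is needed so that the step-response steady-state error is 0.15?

For a type-0 loop with proportional control, e_ss = 1/(1 + K_p·G_p(0)).
G_p(0) = 6.273. Require 1/(1 + K_p·6.273) = 0.15, so 1 + 6.273·K_p = 6.667.
K_p = (6.667 − 1)/6.273 = 0.903.

K_p = 0.903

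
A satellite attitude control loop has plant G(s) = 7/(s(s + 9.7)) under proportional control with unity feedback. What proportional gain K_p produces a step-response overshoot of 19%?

K_p = 15.4

From %OS = 100·exp(−πζ/√(1−ζ²)) = 19%, ζ = −ln(0.19)/√(π²+ln²(0.19)) = 0.4673.
Characteristic equation s² + 9.7s + 7K_p = 0 gives ζ = 9.7/(2√(7K_p)).
Setting ζ = 0.4673: √(7K_p) = 9.7/(2·0.4673) = 10.38, so K_p = 107.7/7 = 15.4.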